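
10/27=0.37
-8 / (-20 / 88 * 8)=22 / 5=4.40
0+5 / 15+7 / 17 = 0.75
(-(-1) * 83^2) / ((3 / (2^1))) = 13778 / 3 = 4592.67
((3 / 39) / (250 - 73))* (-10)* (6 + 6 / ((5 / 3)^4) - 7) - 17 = -4889347 / 287625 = -17.00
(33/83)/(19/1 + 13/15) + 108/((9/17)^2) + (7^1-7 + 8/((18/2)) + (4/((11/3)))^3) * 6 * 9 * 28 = 364666122559/98762862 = 3692.34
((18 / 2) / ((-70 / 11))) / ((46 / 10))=-99 / 322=-0.31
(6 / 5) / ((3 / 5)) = 2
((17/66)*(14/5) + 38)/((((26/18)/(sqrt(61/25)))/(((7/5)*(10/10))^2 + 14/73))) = 6842619*sqrt(61)/593125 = 90.10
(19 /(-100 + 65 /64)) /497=-1216 /3148495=-0.00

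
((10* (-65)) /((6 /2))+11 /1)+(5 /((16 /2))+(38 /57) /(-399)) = -1963495 /9576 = -205.04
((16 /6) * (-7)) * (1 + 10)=-616 /3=-205.33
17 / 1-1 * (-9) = 26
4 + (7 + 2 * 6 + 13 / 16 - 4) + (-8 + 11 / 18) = 1789 / 144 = 12.42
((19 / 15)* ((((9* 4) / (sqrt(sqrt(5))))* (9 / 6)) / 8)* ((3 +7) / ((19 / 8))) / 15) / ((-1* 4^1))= -3* 5^(3 / 4) / 25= -0.40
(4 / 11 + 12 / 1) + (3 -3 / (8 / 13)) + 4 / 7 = 11.06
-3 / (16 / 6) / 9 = -1 / 8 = -0.12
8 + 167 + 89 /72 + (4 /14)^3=4352903 /24696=176.26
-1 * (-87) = 87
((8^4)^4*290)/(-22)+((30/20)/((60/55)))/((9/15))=-979532918953082275/264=-3710351965731372.25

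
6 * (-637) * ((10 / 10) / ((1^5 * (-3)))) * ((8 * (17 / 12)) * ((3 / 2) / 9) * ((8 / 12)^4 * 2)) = 693056 / 729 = 950.69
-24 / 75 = -8 / 25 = -0.32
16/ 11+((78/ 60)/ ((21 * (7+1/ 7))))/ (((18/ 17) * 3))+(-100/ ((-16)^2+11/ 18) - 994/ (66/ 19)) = -1173271206211/ 4115529000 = -285.08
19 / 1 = 19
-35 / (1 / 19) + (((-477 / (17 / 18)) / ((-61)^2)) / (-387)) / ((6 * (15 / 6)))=-9044169257 / 13600255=-665.00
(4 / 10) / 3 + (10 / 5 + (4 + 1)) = 107 / 15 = 7.13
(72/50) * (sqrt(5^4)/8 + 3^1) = 441/50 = 8.82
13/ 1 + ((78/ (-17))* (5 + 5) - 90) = -2089/ 17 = -122.88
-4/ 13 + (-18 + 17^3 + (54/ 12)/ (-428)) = 54468019/ 11128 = 4894.68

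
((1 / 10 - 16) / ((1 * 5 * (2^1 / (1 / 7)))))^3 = -4019679 / 343000000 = -0.01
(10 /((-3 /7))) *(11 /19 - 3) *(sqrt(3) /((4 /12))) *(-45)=-144900 *sqrt(3) /19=-13209.17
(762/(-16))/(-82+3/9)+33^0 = 3103/1960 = 1.58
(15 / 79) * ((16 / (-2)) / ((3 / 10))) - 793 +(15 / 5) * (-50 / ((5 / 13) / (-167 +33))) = 4065493 / 79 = 51461.94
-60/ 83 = -0.72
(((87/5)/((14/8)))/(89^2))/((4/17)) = 1479/277235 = 0.01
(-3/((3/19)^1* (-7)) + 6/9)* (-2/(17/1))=-142/357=-0.40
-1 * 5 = -5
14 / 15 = 0.93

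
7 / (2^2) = 7 / 4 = 1.75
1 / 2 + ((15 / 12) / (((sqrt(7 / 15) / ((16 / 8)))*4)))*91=1 / 2 + 65*sqrt(105) / 8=83.76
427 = 427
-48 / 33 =-16 / 11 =-1.45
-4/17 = -0.24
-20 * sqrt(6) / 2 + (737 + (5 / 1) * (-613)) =-2328 -10 * sqrt(6) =-2352.49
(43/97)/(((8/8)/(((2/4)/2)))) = 43/388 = 0.11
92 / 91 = 1.01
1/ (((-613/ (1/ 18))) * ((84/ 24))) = -1/ 38619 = -0.00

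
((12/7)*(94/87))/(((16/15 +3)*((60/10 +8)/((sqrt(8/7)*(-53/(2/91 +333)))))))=-777192*sqrt(14)/525373541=-0.01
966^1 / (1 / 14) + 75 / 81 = 365173 / 27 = 13524.93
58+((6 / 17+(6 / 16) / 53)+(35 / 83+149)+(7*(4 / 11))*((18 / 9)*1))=1400894227 / 6580904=212.87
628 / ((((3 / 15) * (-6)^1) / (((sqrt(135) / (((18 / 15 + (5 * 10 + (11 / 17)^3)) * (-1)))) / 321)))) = 38567050 * sqrt(15) / 405866943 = 0.37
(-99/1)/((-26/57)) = 5643/26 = 217.04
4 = 4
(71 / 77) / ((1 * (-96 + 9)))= -71 / 6699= -0.01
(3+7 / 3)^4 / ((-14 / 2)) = -65536 / 567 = -115.58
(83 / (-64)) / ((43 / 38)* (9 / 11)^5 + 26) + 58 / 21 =294702784753 / 108633836640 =2.71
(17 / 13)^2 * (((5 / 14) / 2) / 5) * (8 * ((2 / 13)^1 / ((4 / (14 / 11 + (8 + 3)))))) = 0.23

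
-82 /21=-3.90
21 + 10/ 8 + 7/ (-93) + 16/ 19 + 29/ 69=1270011/ 54188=23.44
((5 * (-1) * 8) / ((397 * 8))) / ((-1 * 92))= 5 / 36524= 0.00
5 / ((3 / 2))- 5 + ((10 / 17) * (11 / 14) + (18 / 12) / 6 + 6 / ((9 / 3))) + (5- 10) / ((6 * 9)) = 12247 / 12852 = 0.95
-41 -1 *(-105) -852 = -788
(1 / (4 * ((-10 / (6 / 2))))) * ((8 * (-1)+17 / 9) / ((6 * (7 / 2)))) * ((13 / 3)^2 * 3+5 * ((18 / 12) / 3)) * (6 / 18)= 3883 / 9072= 0.43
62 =62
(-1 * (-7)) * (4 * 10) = 280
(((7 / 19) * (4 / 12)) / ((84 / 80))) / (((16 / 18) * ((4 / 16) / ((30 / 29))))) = 300 / 551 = 0.54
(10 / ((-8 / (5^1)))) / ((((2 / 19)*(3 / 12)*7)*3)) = -475 / 42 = -11.31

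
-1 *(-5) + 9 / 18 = 11 / 2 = 5.50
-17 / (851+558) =-17 / 1409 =-0.01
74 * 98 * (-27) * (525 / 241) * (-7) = 719579700 / 241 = 2985807.88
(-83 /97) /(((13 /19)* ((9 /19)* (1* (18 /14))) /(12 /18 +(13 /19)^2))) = -714049 /306423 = -2.33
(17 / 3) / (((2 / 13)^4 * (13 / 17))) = 634933 / 48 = 13227.77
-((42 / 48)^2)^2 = -2401 / 4096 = -0.59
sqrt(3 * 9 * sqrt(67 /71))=3 * sqrt(3) * 67^(1 /4) * 71^(3 /4) /71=5.12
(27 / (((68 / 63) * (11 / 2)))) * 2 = 9.10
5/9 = 0.56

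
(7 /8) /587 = 7 /4696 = 0.00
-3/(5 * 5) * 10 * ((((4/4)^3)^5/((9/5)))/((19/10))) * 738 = -258.95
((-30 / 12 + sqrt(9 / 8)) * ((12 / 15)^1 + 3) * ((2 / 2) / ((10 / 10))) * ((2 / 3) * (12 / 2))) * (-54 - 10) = 2432 - 3648 * sqrt(2) / 5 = 1400.19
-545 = -545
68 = 68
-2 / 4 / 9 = -1 / 18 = -0.06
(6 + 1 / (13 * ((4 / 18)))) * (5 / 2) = 825 / 52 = 15.87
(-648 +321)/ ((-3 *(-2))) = -109/ 2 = -54.50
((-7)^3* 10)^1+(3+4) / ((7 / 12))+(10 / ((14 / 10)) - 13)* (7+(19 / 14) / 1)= -339761 / 98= -3466.95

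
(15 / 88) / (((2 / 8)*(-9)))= -5 / 66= -0.08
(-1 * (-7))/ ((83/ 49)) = 343/ 83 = 4.13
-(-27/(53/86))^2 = -5391684/2809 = -1919.43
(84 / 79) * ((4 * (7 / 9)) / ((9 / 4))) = 3136 / 2133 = 1.47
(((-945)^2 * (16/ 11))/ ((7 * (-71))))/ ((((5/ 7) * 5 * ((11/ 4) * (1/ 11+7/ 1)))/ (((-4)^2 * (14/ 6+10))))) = -75188736/ 10153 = -7405.57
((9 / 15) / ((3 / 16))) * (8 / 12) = 32 / 15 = 2.13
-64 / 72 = -8 / 9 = -0.89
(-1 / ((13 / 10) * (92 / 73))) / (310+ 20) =-73 / 39468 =-0.00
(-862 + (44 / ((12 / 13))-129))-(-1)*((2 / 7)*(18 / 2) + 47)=-893.76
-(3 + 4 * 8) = -35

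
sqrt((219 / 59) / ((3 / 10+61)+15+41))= sqrt(16840370) / 23069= 0.18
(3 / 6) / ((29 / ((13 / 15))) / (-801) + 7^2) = 3471 / 339868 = 0.01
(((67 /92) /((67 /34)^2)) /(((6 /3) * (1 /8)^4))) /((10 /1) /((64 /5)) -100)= -18939904 /4892675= -3.87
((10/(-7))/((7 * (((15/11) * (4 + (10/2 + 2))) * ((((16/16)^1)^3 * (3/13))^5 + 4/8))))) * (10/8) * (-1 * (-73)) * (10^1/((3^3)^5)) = -1355219450/784189477446291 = -0.00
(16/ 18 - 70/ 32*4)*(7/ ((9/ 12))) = -1981/ 27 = -73.37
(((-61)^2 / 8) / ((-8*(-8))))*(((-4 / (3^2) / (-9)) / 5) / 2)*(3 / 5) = 3721 / 172800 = 0.02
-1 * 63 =-63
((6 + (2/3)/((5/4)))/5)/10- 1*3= -1076/375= -2.87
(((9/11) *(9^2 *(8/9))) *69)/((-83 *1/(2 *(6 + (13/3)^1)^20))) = -247218914605422279789300477389168/13100552091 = -18870877569752207459796.32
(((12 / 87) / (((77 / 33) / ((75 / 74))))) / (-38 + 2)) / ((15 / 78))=-65 / 7511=-0.01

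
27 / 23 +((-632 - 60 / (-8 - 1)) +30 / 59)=-2538883 / 4071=-623.65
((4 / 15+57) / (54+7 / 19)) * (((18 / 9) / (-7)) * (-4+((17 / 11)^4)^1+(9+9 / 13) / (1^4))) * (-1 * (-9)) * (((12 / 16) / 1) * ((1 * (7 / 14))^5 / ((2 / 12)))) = -955897941069 / 220207667680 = -4.34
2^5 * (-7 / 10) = -112 / 5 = -22.40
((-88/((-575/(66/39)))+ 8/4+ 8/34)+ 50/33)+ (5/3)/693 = 1059885623/264188925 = 4.01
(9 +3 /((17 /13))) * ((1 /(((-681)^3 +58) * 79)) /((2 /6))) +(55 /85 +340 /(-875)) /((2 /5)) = 19186452648113 /29690349413830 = 0.65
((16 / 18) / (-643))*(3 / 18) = -4 / 17361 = -0.00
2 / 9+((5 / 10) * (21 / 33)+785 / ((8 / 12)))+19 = 118507 / 99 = 1197.04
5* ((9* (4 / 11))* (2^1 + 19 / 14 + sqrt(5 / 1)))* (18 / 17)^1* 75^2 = 18225000* sqrt(5) / 187 + 428287500 / 1309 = 545113.73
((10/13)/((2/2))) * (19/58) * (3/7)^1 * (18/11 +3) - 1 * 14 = -391871/29029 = -13.50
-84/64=-21/16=-1.31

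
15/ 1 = 15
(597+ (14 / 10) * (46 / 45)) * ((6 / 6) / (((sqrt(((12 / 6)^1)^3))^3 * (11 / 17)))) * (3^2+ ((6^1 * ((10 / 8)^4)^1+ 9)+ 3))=1160522493 * sqrt(2) / 1126400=1457.05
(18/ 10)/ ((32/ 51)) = 459/ 160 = 2.87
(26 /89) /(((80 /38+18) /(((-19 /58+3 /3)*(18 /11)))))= 86697 /5422681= 0.02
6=6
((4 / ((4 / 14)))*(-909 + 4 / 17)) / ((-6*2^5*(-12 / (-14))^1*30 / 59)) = 44663059 / 293760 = 152.04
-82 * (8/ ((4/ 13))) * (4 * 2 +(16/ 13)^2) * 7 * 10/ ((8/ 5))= -11537400/ 13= -887492.31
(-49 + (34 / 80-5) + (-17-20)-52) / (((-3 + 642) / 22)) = -4.91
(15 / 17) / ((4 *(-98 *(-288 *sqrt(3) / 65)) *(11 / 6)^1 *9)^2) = 21125 / 58989391921152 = 0.00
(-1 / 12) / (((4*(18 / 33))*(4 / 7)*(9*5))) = -77 / 51840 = -0.00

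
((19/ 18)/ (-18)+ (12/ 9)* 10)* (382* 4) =1642982/ 81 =20283.73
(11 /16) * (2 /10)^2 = 11 /400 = 0.03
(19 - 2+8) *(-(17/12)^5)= -35496425/248832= -142.65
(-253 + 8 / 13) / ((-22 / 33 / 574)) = 2824941 / 13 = 217303.15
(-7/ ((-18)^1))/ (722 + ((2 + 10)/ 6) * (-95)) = 1/ 1368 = 0.00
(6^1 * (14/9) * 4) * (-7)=-784/3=-261.33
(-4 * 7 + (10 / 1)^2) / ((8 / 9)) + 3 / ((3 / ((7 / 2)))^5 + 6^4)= 588337303 / 7263216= 81.00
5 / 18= 0.28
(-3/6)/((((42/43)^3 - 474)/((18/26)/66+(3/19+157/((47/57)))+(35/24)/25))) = 232256337606571/1152730598104800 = 0.20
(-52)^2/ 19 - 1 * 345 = -202.68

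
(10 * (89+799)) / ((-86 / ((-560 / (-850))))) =-49728 / 731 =-68.03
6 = 6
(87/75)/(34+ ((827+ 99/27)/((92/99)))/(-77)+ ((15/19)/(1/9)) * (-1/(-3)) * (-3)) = 12673/167000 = 0.08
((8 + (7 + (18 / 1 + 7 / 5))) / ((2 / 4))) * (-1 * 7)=-2408 / 5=-481.60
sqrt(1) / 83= 1 / 83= 0.01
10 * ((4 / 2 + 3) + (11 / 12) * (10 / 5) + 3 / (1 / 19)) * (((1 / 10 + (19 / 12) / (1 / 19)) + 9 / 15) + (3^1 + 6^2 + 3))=1672561 / 36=46460.03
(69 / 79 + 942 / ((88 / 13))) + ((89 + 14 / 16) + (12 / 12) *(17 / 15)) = 24092939 / 104280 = 231.04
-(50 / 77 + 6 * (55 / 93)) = -10020 / 2387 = -4.20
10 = 10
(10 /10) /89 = 1 /89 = 0.01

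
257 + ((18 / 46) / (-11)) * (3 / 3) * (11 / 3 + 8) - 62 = 49230 / 253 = 194.58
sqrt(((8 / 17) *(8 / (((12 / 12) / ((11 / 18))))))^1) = 4 *sqrt(374) / 51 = 1.52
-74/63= -1.17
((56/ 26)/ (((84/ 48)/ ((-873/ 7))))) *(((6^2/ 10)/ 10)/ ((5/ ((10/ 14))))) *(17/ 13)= -2137104/ 207025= -10.32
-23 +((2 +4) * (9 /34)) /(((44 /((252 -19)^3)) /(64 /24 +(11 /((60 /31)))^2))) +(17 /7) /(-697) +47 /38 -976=26046990878091223 /1631537600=15964689.31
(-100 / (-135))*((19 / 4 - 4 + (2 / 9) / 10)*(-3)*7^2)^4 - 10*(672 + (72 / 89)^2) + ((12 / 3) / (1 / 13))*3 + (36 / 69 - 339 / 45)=392037982380656381303 / 3187473768000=122993320.39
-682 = -682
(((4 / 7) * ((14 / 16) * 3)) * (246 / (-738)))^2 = 1 / 4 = 0.25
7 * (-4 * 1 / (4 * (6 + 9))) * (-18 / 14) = 0.60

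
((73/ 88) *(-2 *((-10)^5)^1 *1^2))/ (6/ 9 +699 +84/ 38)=104025000/ 440077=236.38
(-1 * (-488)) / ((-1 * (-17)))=488 / 17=28.71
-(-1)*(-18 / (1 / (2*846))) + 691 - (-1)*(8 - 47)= -29804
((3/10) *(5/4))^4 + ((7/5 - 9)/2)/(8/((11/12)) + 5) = -794909/3092480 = -0.26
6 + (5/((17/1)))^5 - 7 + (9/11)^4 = -11426691435/20788126337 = -0.55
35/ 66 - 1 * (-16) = 1091/ 66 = 16.53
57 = 57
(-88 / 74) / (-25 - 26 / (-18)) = 99 / 1961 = 0.05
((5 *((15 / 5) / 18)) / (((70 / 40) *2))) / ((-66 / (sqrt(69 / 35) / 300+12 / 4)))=-5 / 462 - sqrt(2415) / 2910600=-0.01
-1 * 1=-1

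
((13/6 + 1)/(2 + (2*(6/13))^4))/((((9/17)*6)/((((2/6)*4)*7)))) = 64576421/18919494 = 3.41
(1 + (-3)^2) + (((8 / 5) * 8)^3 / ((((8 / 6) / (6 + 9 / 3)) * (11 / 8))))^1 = 14169526 / 1375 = 10305.11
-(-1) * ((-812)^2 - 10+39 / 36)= 7912021 / 12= 659335.08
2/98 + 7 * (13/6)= 4465/294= 15.19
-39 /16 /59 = -39 /944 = -0.04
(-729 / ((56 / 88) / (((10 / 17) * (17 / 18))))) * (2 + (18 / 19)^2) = -4659930 / 2527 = -1844.06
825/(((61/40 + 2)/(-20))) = -220000/47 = -4680.85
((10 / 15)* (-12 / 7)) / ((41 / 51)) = -408 / 287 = -1.42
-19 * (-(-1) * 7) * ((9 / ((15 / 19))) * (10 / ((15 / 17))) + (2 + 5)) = -90573 / 5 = -18114.60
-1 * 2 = -2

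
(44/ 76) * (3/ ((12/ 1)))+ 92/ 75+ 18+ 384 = 2299217/ 5700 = 403.37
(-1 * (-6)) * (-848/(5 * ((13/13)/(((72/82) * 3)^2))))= -7060.85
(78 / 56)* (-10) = -195 / 14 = -13.93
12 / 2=6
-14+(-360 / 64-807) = -826.62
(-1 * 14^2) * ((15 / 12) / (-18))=245 / 18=13.61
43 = 43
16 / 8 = 2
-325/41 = -7.93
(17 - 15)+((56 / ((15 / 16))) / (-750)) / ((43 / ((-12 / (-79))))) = 12736958 / 6369375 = 2.00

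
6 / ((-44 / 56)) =-84 / 11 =-7.64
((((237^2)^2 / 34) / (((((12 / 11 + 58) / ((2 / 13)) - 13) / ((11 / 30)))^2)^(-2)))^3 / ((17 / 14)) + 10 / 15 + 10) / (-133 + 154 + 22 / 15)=9376494885313814711318652961454311168218881434204191808733579724907560595481318628427545760 / 277236259189034962863361125518257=33821315122133442376367240000000000000000000000000000000000.00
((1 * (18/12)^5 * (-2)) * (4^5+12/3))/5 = -62451/20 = -3122.55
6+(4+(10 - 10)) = 10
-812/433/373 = -812/161509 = -0.01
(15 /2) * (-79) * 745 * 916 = -404333850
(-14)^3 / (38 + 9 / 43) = -117992 / 1643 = -71.81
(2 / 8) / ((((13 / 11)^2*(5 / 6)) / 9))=3267 / 1690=1.93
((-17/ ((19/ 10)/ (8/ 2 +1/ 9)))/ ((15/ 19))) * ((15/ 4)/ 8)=-3145/ 144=-21.84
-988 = -988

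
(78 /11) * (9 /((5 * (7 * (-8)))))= -351 /1540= -0.23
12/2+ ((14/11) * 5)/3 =268/33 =8.12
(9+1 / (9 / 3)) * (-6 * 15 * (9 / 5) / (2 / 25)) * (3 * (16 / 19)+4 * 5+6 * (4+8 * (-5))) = 69476400 / 19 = 3656652.63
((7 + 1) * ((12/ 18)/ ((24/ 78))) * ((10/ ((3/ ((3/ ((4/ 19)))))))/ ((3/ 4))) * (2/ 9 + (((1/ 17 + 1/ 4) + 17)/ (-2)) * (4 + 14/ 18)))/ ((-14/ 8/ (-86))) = -21386020760/ 9639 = -2218697.04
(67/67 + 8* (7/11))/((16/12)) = 4.57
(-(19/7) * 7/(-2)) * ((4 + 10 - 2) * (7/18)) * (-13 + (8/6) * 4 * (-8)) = -22211/9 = -2467.89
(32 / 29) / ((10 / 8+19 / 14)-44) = -896 / 33611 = -0.03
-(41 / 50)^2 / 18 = -1681 / 45000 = -0.04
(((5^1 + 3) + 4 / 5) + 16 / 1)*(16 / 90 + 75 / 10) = 42842 / 225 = 190.41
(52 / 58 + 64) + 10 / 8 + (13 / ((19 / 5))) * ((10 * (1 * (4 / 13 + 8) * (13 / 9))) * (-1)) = -759013 / 2204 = -344.38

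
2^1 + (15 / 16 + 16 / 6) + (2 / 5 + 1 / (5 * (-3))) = 95 / 16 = 5.94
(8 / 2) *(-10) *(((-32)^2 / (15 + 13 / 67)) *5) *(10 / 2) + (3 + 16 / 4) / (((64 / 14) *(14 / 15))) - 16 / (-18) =-19758362387 / 293184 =-67392.36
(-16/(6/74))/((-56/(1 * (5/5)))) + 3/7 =83/21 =3.95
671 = 671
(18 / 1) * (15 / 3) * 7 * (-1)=-630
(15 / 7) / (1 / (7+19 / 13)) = 1650 / 91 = 18.13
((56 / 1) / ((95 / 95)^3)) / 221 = 56 / 221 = 0.25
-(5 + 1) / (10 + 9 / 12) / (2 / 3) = -36 / 43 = -0.84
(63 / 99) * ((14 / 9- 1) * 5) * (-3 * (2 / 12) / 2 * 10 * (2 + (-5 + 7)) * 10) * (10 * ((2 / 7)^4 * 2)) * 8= -6400000 / 33957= -188.47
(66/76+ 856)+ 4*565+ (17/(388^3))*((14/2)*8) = 3116.87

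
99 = 99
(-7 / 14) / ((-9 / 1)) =1 / 18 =0.06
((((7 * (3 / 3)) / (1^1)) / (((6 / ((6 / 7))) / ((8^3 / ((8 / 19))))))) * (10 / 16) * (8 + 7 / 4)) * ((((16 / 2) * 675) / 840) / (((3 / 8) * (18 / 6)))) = 296400 / 7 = 42342.86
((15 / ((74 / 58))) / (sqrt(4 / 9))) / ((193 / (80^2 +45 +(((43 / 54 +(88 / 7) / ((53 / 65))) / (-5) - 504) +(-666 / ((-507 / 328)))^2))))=15895074370427933 / 908003657652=17505.52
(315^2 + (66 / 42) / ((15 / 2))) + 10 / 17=177118049 / 1785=99225.80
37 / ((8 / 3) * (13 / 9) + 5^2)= 999 / 779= 1.28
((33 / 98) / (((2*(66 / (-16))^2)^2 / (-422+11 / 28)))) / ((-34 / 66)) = 503680 / 2116653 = 0.24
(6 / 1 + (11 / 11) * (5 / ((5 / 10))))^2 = 256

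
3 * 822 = 2466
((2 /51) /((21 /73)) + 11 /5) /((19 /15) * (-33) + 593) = 12511 /2951676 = 0.00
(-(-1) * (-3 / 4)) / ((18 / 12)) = -1 / 2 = -0.50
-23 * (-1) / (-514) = -23 / 514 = -0.04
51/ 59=0.86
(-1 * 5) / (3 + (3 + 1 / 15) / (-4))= -150 / 67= -2.24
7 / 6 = 1.17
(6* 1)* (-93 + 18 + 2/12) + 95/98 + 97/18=-195205/441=-442.64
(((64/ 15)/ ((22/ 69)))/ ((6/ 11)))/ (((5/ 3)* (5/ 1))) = 368/ 125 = 2.94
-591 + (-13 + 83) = -521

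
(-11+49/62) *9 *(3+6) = -826.98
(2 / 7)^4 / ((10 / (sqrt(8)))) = 16 * sqrt(2) / 12005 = 0.00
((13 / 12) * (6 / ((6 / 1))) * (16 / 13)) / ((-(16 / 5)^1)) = -5 / 12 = -0.42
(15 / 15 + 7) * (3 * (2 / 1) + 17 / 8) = 65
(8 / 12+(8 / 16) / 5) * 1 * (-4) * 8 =-368 / 15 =-24.53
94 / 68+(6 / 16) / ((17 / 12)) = 28 / 17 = 1.65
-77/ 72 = -1.07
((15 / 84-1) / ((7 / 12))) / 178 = -69 / 8722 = -0.01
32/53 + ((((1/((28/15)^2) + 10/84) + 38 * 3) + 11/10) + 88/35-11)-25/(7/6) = 53723947/623280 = 86.20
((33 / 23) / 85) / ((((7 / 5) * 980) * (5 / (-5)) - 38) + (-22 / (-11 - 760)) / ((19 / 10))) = -483417 / 40380270850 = -0.00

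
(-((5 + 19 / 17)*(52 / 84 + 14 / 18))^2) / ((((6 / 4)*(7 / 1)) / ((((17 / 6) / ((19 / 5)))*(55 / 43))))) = -23033753600 / 3472902783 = -6.63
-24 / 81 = -8 / 27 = -0.30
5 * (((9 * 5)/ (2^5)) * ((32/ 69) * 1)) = 75/ 23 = 3.26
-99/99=-1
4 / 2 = 2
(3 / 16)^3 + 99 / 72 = 5659 / 4096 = 1.38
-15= -15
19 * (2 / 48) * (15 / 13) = 95 / 104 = 0.91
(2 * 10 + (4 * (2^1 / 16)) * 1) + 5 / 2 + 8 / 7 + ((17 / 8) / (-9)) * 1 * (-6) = 2147 / 84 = 25.56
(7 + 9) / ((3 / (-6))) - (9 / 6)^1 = -67 / 2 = -33.50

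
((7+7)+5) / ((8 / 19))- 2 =345 / 8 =43.12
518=518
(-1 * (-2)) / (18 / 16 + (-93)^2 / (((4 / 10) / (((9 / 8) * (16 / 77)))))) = 1232 / 3114333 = 0.00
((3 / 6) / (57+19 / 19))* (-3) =-3 / 116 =-0.03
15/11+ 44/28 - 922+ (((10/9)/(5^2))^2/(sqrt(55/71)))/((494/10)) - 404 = -101876/77+ 4 *sqrt(3905)/5501925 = -1323.06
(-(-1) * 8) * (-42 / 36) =-9.33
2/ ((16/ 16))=2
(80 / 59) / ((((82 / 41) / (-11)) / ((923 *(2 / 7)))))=-812240 / 413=-1966.68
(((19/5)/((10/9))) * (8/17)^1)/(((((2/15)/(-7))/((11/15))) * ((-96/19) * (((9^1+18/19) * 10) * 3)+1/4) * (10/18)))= 342236664/4625952875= 0.07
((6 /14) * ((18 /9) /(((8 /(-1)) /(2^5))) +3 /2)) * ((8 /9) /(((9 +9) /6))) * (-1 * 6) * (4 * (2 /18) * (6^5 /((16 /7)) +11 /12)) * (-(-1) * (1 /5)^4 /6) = 424684 /212625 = 2.00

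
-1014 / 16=-507 / 8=-63.38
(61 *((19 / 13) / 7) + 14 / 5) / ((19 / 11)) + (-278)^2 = 668197939 / 8645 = 77292.99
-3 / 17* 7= -21 / 17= -1.24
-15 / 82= -0.18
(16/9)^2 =256/81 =3.16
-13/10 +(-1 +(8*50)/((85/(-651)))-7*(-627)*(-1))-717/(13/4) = -16962733/2210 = -7675.44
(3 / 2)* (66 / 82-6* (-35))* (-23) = -596367 / 82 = -7272.77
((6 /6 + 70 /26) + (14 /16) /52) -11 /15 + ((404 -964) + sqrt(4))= -3463351 /6240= -555.02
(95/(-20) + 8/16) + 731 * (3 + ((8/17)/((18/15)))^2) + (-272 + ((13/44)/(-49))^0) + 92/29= 36087731/17748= 2033.34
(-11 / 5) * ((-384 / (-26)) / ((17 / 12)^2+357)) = -304128 / 3360305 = -0.09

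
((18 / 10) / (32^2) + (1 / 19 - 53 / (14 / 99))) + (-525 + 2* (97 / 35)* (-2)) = -620229971 / 680960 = -910.82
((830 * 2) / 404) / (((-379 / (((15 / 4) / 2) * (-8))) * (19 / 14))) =87150 / 727301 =0.12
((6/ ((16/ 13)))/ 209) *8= 0.19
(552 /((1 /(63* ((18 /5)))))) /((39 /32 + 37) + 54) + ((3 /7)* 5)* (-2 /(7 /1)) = 981075174 /722995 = 1356.96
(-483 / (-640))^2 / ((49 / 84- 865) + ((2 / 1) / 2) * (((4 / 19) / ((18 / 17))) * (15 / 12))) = -39892419 / 60527718400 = -0.00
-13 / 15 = -0.87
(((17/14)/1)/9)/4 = 17/504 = 0.03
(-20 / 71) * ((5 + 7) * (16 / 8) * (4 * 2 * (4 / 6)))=-2560 / 71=-36.06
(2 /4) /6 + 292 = 3505 /12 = 292.08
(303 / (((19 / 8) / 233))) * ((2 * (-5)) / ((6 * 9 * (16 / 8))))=-470660 / 171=-2752.40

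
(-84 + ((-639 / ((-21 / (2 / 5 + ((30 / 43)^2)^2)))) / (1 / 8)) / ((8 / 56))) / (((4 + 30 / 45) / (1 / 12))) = 4279144347 / 239316070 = 17.88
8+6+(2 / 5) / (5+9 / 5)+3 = 17.06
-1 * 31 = -31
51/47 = 1.09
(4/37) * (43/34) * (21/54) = 0.05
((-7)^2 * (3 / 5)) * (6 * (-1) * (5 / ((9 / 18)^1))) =-1764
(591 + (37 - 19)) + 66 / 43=26253 / 43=610.53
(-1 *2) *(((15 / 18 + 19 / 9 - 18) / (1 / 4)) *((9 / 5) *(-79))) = -85636 / 5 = -17127.20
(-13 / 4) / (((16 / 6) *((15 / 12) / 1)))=-39 / 40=-0.98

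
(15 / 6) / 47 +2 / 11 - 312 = -322365 / 1034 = -311.76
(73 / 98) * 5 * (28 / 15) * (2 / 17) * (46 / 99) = 13432 / 35343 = 0.38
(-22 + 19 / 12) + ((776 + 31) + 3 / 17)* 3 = 489827 / 204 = 2401.11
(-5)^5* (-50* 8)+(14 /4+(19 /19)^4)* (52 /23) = 28750234 /23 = 1250010.17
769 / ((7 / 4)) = 3076 / 7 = 439.43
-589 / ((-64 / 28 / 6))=12369 / 8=1546.12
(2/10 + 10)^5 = 110408.08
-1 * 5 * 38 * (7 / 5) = -266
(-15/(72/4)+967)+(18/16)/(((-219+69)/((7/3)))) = 966.15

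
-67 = -67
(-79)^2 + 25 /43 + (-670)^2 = 455141.58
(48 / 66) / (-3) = -8 / 33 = -0.24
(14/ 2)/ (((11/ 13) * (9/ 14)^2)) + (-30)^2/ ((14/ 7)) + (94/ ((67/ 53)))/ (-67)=1875491392/ 3999699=468.91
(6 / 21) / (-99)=-2 / 693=-0.00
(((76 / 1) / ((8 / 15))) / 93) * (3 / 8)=285 / 496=0.57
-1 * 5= -5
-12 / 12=-1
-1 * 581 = -581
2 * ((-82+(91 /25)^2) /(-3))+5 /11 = 318231 /6875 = 46.29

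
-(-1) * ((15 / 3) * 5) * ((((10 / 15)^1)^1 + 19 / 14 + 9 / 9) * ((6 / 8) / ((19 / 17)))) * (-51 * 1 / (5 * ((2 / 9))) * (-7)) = 4954905 / 304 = 16299.03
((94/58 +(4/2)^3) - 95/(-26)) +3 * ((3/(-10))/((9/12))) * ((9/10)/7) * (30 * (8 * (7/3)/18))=31949/3770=8.47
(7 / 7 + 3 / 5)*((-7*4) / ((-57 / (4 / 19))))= 0.17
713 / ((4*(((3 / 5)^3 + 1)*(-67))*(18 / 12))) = -89125 / 61104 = -1.46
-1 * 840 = -840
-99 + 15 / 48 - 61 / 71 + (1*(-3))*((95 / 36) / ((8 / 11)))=-752705 / 6816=-110.43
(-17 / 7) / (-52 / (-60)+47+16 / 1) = -255 / 6706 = -0.04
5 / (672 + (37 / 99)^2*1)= 49005 / 6587641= 0.01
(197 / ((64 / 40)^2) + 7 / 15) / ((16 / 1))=74323 / 15360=4.84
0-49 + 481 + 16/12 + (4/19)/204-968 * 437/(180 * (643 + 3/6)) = 730715611/1700595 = 429.68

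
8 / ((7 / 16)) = 128 / 7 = 18.29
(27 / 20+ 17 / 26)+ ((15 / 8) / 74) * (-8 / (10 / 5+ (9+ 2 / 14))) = 9551 / 4810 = 1.99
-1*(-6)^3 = 216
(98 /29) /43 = 98 /1247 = 0.08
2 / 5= 0.40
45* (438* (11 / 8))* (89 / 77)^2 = 78061455 / 2156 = 36206.61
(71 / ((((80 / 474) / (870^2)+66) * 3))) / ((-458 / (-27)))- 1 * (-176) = 176.02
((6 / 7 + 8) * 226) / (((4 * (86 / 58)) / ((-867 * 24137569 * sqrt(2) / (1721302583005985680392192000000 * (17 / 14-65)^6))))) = -11910217879367077669 * sqrt(2) / 195493895509344454068169494537845323333632000000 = -0.00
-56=-56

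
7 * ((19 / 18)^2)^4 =118884941287 / 11019960576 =10.79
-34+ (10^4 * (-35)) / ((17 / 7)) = -2450578 / 17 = -144151.65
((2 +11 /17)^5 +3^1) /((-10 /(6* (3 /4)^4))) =-2867213133 /113588560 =-25.24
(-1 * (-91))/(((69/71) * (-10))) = -6461/690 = -9.36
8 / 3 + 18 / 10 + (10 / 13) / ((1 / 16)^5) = 157287271 / 195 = 806601.39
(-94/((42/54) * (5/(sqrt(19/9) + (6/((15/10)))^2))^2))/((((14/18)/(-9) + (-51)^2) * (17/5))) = -8843661/62675515 - 365472 * sqrt(19)/62675515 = -0.17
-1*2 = -2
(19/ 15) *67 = 1273/ 15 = 84.87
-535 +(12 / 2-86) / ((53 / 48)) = -32195 / 53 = -607.45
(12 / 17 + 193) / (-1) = -3293 / 17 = -193.71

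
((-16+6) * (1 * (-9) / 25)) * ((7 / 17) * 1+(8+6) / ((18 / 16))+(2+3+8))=7912 / 85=93.08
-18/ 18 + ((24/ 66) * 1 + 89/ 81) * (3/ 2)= 709/ 594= 1.19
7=7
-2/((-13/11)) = 22/13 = 1.69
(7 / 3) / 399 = 1 / 171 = 0.01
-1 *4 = -4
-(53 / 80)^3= -148877 / 512000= -0.29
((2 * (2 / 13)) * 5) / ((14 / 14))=20 / 13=1.54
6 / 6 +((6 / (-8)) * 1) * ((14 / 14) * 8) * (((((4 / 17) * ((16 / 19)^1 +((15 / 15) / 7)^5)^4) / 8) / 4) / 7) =4934045145564559926235433 / 4949737377617440545184796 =1.00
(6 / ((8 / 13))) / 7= 39 / 28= 1.39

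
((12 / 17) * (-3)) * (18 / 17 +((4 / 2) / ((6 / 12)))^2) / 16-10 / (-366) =-235925 / 105774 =-2.23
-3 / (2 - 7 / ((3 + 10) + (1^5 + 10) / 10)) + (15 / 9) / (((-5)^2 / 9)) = -1479 / 1060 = -1.40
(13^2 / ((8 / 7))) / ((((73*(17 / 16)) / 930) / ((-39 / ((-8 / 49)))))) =1051231545 / 2482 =423542.12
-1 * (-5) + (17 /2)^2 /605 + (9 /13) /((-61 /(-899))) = 29404697 /1919060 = 15.32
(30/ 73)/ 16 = 15/ 584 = 0.03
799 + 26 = 825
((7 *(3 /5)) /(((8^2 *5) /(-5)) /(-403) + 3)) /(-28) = -1209 /25460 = -0.05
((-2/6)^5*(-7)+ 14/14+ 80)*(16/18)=72.03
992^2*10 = 9840640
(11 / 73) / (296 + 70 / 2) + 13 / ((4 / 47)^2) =693889047 / 386608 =1794.81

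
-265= -265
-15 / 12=-1.25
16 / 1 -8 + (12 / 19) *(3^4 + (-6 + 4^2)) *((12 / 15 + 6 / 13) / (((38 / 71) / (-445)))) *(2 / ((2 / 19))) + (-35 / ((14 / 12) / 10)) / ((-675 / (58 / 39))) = -7638627476 / 6669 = -1145393.23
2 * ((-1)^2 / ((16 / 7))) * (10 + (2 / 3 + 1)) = 10.21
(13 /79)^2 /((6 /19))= 0.09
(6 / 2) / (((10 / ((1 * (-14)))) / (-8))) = 168 / 5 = 33.60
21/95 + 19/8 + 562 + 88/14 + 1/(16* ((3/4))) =9112603/15960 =570.97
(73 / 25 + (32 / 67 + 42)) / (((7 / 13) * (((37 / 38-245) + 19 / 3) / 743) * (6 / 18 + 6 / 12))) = -316.25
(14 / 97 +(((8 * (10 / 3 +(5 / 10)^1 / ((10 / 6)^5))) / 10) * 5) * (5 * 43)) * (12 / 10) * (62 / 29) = 7440.64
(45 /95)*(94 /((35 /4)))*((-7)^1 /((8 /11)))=-48.98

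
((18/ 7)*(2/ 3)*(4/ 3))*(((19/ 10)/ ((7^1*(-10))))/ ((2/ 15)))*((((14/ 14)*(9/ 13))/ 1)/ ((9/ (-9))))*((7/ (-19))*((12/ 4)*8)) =-1296/ 455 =-2.85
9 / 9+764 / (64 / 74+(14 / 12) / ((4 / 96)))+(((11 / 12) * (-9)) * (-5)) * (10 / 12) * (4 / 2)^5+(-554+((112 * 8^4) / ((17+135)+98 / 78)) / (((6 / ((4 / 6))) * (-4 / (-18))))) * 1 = 3303666620 / 1595859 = 2070.15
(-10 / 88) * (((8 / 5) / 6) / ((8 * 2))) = -1 / 528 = -0.00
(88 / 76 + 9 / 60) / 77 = 0.02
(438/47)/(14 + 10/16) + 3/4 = 10171/7332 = 1.39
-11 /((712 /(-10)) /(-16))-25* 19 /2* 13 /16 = -556615 /2848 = -195.44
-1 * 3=-3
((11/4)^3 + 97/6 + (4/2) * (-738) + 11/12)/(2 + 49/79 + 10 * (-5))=30.35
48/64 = 3/4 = 0.75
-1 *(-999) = 999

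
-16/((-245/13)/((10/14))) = 208/343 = 0.61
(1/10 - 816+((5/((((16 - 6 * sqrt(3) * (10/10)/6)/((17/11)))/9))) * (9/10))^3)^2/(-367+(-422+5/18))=-678.39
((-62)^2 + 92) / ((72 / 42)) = 2296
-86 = -86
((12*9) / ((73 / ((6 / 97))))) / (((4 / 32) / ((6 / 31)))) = 31104 / 219511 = 0.14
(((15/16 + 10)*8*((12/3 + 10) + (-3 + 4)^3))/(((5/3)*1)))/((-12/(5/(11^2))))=-2625/968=-2.71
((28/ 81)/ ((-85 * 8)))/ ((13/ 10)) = -7/ 17901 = -0.00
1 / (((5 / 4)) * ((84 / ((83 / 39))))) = 83 / 4095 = 0.02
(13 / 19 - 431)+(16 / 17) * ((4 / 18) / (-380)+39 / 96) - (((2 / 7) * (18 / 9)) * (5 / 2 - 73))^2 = -153903871 / 74970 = -2052.87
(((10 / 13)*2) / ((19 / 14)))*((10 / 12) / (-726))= -350 / 268983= -0.00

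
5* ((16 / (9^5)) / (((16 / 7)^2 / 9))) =0.00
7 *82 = 574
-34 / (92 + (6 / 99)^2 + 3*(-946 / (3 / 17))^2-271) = -37026 / 93882757885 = -0.00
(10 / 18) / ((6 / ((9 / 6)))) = 5 / 36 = 0.14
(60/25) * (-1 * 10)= -24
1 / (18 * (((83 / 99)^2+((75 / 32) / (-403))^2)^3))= 240585145584974077898146998776758272 / 1504046953845867463035379585299675649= 0.16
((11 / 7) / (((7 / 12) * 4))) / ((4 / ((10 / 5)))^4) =33 / 784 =0.04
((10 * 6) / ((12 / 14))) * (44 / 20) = 154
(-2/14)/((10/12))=-6/35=-0.17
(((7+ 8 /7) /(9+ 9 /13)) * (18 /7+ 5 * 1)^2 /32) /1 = 693823 /460992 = 1.51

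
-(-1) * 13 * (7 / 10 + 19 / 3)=91.43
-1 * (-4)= 4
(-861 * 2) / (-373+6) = 1722 / 367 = 4.69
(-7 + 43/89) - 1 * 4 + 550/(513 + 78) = -504226/52599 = -9.59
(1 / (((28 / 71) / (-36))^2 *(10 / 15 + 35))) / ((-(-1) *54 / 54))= 1224963 / 5243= 233.64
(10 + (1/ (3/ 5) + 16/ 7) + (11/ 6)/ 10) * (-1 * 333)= -659007/ 140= -4707.19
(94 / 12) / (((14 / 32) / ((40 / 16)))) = 940 / 21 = 44.76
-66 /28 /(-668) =33 /9352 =0.00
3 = 3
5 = 5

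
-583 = -583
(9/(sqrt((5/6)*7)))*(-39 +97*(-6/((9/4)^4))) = -134957*sqrt(210)/8505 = -229.95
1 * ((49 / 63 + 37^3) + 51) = 456343 / 9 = 50704.78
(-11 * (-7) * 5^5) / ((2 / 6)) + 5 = 721880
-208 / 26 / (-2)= 4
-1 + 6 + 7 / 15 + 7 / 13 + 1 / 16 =18931 / 3120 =6.07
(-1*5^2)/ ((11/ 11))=-25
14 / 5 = 2.80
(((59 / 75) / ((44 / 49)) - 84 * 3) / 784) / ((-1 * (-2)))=-118387 / 739200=-0.16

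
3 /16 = 0.19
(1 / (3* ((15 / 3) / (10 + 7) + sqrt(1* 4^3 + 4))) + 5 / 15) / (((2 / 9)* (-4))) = -29313 / 78508 - 867* sqrt(17) / 78508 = -0.42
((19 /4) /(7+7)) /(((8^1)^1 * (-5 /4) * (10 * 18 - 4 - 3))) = -19 /96880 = -0.00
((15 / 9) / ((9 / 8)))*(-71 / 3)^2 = 201640 / 243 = 829.79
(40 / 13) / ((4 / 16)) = 160 / 13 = 12.31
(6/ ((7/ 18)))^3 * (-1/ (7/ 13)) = -16376256/ 2401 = -6820.60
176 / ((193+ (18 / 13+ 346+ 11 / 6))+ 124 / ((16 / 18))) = 0.26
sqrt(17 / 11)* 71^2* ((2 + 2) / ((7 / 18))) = 362952* sqrt(187) / 77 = 64458.36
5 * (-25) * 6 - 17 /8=-6017 /8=-752.12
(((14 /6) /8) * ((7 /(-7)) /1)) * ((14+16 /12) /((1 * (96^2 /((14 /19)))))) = -1127 /3151872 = -0.00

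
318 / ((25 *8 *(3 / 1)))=53 / 100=0.53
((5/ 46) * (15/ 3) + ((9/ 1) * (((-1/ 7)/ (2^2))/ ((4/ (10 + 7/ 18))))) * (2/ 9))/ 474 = 8299/ 10989216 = 0.00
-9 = -9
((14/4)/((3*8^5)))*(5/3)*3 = 35/196608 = 0.00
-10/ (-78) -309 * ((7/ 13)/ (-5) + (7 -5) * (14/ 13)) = -9482/ 15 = -632.13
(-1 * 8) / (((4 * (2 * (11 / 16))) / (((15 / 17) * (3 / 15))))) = -48 / 187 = -0.26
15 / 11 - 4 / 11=1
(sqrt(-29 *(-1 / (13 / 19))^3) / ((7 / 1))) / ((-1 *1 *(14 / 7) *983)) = -0.00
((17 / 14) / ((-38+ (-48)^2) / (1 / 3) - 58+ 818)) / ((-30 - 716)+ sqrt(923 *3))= -0.00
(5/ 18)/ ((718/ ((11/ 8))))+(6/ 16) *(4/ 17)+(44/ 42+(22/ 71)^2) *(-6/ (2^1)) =-207287766223/ 62022689568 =-3.34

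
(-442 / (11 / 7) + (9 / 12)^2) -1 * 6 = -50461 / 176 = -286.71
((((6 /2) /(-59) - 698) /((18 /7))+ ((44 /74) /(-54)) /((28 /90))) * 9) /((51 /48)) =-597425120 /259777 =-2299.76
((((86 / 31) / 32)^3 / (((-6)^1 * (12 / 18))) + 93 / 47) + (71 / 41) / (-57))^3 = 1139388422885073815675648688334086434439227 / 154093661001421808283644812490267160477696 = 7.39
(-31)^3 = -29791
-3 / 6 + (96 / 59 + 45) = 5443 / 118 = 46.13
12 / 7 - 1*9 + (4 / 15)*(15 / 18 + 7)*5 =199 / 63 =3.16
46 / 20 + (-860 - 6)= -8637 / 10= -863.70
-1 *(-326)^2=-106276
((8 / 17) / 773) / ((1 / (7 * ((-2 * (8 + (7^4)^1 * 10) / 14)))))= -192144 / 13141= -14.62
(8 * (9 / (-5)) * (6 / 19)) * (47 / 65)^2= -954288 / 401375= -2.38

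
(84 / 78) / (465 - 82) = 14 / 4979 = 0.00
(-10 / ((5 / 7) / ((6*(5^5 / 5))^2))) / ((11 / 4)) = -787500000 / 11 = -71590909.09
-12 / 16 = -3 / 4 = -0.75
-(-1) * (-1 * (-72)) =72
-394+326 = -68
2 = 2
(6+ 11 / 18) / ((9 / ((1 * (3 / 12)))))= 119 / 648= 0.18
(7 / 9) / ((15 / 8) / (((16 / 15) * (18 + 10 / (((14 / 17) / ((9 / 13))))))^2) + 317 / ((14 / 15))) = 2384664576 / 1041351332915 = 0.00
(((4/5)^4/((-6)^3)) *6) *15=-64/375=-0.17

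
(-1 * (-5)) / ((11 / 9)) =45 / 11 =4.09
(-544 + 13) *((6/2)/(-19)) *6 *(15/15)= 9558/19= 503.05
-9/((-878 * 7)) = 9/6146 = 0.00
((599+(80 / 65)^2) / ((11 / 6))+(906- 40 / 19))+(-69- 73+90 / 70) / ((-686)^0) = 269680703 / 247247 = 1090.73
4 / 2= 2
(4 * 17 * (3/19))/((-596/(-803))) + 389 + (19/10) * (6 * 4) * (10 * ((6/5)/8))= 6679262/14155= 471.87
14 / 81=0.17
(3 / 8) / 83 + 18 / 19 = 0.95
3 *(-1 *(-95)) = 285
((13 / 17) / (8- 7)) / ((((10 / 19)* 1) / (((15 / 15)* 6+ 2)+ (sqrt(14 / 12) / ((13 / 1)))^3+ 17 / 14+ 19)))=133* sqrt(42) / 1034280+ 19513 / 476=40.99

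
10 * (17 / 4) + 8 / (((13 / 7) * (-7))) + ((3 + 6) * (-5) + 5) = 49 / 26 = 1.88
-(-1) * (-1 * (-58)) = 58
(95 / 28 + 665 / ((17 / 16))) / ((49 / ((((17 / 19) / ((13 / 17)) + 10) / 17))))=43495635 / 5154604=8.44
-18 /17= -1.06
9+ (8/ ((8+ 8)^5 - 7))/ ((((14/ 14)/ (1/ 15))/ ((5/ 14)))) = 198179545/ 22019949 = 9.00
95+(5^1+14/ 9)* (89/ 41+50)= 53752/ 123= 437.01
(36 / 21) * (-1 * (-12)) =144 / 7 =20.57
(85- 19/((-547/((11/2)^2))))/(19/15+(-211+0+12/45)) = -2824185/6874696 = -0.41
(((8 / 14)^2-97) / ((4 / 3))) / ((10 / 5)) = -14211 / 392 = -36.25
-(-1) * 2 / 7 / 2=1 / 7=0.14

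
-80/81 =-0.99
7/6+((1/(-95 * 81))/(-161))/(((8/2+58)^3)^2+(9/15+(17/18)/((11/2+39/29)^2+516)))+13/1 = 3775132943841373636262411/266479972506449903468862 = 14.17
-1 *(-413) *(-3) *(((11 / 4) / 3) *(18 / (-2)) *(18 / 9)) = 40887 / 2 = 20443.50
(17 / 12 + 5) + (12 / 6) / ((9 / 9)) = 101 / 12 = 8.42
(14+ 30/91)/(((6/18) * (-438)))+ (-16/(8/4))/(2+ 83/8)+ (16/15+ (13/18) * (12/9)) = 12676502/9864855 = 1.29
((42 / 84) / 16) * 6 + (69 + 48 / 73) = 81579 / 1168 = 69.85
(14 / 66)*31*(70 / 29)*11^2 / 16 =83545 / 696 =120.04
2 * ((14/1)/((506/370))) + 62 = 20866/253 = 82.47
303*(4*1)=1212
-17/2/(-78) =0.11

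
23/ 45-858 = -38587/ 45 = -857.49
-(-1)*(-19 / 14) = -19 / 14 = -1.36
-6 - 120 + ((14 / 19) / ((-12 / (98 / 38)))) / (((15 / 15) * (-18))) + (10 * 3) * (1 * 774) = 900389215 / 38988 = 23094.01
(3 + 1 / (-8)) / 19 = 23 / 152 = 0.15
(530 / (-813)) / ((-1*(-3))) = -530 / 2439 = -0.22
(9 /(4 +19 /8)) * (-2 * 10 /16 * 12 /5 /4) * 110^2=-217800 /17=-12811.76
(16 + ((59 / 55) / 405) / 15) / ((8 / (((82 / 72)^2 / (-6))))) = -8986725179 / 20785248000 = -0.43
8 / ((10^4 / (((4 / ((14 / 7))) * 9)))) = 9 / 625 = 0.01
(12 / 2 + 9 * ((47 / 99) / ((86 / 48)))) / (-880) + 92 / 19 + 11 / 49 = 979855867 / 193759720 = 5.06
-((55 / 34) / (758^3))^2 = -3025 / 219266895604622174464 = -0.00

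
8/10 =4/5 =0.80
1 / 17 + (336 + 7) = 5832 / 17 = 343.06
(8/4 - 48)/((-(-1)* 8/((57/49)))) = -6.69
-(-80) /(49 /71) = 115.92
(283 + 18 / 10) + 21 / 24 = 11427 / 40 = 285.68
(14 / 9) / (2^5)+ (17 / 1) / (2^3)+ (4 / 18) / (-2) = 33 / 16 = 2.06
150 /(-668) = -75 /334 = -0.22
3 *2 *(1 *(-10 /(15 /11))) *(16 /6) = -352 /3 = -117.33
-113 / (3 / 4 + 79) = -452 / 319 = -1.42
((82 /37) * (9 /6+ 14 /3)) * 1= 41 /3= 13.67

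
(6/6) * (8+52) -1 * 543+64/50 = -12043/25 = -481.72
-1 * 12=-12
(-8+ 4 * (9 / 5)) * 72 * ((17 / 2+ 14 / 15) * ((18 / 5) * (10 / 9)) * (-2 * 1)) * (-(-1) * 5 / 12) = 9056 / 5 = 1811.20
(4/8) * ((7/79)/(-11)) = -7/1738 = -0.00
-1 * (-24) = 24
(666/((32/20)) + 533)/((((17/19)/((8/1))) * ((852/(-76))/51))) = -2741434/71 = -38611.75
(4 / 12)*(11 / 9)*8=88 / 27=3.26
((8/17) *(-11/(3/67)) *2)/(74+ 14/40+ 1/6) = -3.10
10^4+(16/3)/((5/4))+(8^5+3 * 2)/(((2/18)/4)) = 1189868.27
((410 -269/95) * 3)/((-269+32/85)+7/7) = -41973/9196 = -4.56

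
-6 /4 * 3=-9 /2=-4.50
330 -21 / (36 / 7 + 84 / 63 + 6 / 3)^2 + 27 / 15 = 52517451 / 158420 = 331.51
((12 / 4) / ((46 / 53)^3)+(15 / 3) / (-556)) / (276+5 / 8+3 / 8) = 61960039 / 3747728008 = 0.02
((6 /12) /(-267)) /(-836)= 0.00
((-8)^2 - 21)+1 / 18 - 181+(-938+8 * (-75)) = -30167 / 18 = -1675.94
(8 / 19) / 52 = 2 / 247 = 0.01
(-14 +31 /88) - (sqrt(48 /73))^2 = -14.31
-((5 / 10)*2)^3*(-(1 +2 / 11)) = 13 / 11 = 1.18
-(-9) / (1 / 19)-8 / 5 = 169.40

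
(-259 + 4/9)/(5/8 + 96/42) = -130312/1467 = -88.83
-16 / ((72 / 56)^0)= -16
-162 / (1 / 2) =-324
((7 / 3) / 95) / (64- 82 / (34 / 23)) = 119 / 41325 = 0.00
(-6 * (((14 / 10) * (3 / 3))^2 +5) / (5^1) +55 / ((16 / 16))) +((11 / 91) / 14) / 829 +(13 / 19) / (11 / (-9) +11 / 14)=1243854059809 / 27591814250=45.08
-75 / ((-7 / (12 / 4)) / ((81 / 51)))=51.05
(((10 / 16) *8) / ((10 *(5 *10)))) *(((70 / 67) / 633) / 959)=0.00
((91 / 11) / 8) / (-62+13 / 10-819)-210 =-81284735 / 387068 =-210.00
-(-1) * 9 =9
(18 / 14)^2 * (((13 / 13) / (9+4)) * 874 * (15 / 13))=1061910 / 8281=128.23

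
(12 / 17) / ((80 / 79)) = 237 / 340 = 0.70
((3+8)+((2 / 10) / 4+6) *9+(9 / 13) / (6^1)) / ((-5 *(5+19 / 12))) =-51141 / 25675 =-1.99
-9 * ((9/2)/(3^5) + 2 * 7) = -757/6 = -126.17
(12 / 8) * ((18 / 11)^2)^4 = 16529940864 / 214358881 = 77.11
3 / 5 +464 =2323 / 5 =464.60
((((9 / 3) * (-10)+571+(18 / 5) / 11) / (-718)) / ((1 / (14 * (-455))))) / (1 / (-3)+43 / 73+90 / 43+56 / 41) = 7322484429897 / 5663616310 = 1292.90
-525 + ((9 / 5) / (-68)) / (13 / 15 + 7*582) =-2182091127 / 4156364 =-525.00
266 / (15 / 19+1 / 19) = 2527 / 8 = 315.88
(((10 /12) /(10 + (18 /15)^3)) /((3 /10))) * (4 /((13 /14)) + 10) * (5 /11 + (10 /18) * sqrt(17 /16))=3.48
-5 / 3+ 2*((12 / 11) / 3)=-31 / 33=-0.94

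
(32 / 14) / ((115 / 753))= 12048 / 805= 14.97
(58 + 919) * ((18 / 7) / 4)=8793 / 14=628.07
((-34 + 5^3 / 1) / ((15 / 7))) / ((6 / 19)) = 12103 / 90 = 134.48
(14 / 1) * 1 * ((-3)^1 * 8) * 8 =-2688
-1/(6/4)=-2/3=-0.67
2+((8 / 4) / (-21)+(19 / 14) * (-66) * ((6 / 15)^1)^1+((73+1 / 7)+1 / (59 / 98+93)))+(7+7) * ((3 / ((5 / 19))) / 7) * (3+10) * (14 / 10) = 2187298262 / 4815825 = 454.19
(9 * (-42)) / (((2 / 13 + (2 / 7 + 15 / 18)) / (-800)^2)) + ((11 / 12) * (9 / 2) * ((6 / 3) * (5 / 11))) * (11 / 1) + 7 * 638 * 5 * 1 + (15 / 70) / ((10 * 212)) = -190032765.44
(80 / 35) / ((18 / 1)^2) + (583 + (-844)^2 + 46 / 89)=35976057935 / 50463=712919.52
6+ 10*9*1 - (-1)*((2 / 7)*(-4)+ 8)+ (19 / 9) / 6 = 39013 / 378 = 103.21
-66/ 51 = -22/ 17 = -1.29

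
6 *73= 438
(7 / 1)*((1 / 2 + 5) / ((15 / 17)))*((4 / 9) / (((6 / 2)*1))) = 2618 / 405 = 6.46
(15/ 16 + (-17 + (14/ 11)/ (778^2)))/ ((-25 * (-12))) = -427784411/ 7989748800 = -0.05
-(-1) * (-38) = -38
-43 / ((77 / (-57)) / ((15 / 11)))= 36765 / 847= 43.41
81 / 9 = 9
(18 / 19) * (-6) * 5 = -540 / 19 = -28.42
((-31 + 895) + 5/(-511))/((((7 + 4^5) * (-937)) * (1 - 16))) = 441499/7404750255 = 0.00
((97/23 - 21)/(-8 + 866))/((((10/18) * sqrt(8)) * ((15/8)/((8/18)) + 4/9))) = -41688 * sqrt(2)/22085635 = -0.00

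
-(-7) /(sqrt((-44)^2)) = 7 /44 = 0.16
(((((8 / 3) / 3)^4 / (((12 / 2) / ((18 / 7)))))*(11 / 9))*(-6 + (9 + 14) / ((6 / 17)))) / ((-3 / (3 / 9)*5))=-1599488 / 3720087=-0.43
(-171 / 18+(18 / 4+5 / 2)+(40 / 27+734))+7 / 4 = 79351 / 108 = 734.73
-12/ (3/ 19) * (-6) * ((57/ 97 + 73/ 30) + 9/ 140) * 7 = 4776334/ 485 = 9848.11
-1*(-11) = 11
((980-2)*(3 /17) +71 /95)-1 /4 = 1118133 /6460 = 173.09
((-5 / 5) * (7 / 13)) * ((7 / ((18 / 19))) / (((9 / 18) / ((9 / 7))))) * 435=-4450.38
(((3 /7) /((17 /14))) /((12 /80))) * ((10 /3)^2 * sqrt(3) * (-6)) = -271.69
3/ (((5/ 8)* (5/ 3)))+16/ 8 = 122/ 25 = 4.88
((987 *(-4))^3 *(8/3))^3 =-4418760801865312290727426290352128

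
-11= -11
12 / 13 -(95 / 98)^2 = -2077 / 124852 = -0.02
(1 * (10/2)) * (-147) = -735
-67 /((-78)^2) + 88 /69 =176923 /139932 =1.26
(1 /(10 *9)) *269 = 269 /90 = 2.99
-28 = -28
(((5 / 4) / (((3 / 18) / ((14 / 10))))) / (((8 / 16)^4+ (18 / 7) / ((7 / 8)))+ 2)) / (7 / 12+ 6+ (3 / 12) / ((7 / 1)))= 57624 / 181673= 0.32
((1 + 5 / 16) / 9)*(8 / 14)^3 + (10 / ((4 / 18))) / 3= 2209 / 147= 15.03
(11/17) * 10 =110/17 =6.47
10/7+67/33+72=17431/231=75.46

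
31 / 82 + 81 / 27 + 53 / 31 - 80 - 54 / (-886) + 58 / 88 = -1838063057 / 24774332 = -74.19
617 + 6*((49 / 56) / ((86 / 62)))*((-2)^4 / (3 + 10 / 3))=511901 / 817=626.56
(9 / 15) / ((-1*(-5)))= 3 / 25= 0.12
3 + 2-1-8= -4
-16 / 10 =-8 / 5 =-1.60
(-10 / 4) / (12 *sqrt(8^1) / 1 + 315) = -175 / 21794 + 20 *sqrt(2) / 32691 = -0.01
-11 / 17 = -0.65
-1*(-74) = 74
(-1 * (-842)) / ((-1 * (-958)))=421 / 479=0.88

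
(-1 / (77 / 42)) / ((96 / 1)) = -1 / 176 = -0.01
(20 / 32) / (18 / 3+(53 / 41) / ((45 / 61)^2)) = 415125 / 5562904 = 0.07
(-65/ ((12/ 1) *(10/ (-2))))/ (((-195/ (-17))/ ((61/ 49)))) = 1037/ 8820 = 0.12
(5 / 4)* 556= 695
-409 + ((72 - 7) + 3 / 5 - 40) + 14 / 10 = -382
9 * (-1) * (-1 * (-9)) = -81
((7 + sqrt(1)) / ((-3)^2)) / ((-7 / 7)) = -8 / 9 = -0.89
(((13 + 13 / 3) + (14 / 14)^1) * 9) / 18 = 55 / 6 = 9.17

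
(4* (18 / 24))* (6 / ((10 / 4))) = 36 / 5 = 7.20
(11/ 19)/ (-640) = -11/ 12160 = -0.00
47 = 47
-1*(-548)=548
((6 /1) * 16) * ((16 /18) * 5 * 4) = 5120 /3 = 1706.67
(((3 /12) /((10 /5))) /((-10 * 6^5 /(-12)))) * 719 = 719 /51840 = 0.01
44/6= 22/3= 7.33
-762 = -762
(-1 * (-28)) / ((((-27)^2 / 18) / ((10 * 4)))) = 2240 / 81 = 27.65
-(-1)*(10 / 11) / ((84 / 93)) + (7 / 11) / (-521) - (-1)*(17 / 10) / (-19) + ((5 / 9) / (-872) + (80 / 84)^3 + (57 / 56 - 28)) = -55405529217281 / 2198357843220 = -25.20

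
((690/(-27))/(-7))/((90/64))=1472/567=2.60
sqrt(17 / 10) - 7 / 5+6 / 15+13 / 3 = sqrt(170) / 10+10 / 3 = 4.64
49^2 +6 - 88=2319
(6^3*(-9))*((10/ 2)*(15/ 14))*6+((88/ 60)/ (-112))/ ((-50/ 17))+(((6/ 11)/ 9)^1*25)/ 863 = -3559060960687/ 56958000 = -62485.71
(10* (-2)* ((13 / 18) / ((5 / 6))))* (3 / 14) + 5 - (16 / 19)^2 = 1457 / 2527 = 0.58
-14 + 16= 2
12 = 12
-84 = -84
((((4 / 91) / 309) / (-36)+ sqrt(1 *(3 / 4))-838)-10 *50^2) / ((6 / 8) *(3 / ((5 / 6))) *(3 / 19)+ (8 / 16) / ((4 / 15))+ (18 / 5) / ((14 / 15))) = -4969524859240 / 1184480739+ 2660 *sqrt(3) / 32763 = -4195.39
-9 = -9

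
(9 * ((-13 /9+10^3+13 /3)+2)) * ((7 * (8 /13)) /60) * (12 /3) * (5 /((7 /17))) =1229984 /39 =31538.05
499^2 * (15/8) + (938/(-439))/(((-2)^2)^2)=409917779/878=466876.74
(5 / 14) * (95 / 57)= 0.60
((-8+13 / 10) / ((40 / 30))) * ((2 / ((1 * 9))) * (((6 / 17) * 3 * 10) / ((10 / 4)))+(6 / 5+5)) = -122007 / 3400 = -35.88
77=77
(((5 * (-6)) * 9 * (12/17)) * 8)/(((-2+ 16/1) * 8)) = -1620/119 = -13.61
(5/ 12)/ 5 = 0.08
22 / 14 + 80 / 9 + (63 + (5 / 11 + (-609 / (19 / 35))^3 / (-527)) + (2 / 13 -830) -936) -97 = 87185146990082849 / 32564769237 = 2677284.35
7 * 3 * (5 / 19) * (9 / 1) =945 / 19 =49.74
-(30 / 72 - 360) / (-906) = -4315 / 10872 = -0.40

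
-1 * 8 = -8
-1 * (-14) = 14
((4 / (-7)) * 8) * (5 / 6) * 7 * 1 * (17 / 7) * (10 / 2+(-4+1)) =-2720 / 21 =-129.52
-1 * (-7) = 7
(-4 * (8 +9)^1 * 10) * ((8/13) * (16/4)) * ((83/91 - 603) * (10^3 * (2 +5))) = 1192230400000/169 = 7054617751.48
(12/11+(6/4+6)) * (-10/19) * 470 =-444150/209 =-2125.12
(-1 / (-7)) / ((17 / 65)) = 65 / 119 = 0.55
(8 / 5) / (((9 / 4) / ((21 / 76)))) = 0.20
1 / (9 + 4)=0.08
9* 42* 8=3024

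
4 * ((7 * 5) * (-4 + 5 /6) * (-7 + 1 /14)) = 9215 /3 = 3071.67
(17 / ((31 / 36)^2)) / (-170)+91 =90.87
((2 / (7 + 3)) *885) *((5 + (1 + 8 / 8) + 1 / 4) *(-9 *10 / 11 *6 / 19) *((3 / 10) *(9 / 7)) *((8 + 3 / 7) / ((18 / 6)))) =-73591821 / 20482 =-3593.00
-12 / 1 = -12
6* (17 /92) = 1.11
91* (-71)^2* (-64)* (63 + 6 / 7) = -1874768064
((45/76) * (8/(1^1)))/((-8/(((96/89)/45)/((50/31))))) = -372/42275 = -0.01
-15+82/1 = 67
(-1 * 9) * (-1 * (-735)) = -6615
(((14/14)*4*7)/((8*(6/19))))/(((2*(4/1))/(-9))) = -399/32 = -12.47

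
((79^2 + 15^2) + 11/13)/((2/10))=32334.23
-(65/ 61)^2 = -1.14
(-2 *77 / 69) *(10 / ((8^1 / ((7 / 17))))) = -2695 / 2346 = -1.15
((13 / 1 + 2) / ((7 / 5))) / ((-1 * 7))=-75 / 49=-1.53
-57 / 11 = -5.18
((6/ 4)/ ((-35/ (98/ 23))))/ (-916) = 21/ 105340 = 0.00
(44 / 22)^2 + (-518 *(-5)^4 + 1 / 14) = -4532443 / 14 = -323745.93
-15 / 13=-1.15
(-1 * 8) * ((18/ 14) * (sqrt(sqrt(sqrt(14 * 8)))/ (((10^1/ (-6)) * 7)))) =216 * sqrt(2) * 7^(1/ 8)/ 245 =1.59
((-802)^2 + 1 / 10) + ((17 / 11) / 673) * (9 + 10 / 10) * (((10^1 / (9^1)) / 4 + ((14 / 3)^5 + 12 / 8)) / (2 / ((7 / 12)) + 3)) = 104138346806081 / 161903610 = 643212.01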